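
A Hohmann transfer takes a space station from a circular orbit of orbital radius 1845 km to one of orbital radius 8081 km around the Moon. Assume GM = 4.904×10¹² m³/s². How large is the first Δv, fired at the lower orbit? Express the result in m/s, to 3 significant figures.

r₁ = 1845 km = 1.845×10⁶ m.
r₂ = 8081 km = 8.081×10⁶ m.
Transfer ellipse a_t = (r₁ + r₂)/2 = 4.963×10⁶ m.
At r₁: circular v_c1 = √(μ/r₁) = 1630 m/s; transfer-perilune v_p = √[μ(2/r₁ − 1/a_t)] = 2080 m/s.
Δv₁ = v_p − v_c1 = 450.0 m/s.

Δv ≈ 450 m/s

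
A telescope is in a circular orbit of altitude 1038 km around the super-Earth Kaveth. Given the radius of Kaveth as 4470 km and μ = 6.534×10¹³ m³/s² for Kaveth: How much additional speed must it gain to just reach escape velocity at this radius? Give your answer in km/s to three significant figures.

r = 4470 + 1038 = 5508.0 km = 5.5080×10⁶ m.
Circular speed v_c = √(μ/r) = 3444 m/s.
Escape speed v_esc = √(2μ/r) = √2 × v_c = 4871 m/s.
Δv = v_esc − v_c = 1427 m/s = 1.427 km/s.

Δv ≈ 1.43 km/s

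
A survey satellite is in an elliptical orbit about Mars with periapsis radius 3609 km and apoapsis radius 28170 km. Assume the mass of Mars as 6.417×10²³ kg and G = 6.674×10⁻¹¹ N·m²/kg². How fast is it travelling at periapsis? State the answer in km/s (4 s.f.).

v ≈ 4.587 km/s

μ = GM = 6.674×10⁻¹¹ × 6.417×10²³ = 4.283×10¹³ m³/s².
Semi-major axis a = (r_p + r_a)/2 = 15890 km = 1.589×10⁷ m.
Vis-viva: v² = μ(2/r − 1/a) = 4.283×10¹³ × (5.542×10⁻⁷ − 6.293×10⁻⁸) = 2.104×10⁷ m²/s².
v = 4587 m/s = 4.587 km/s.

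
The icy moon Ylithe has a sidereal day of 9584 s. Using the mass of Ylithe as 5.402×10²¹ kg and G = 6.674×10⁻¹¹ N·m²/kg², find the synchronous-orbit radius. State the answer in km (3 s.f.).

μ = GM = 6.674×10⁻¹¹ × 5.402×10²¹ = 3.605×10¹¹ m³/s².
A synchronous orbit has period T, so by Kepler's third law a = (μT²/4π²)^(1/3).
μT²/4π² = 3.605×10¹¹ × (9.584×10³)² / 39.48 = 8.388×10¹⁷ m³.
a = 9.431×10⁵ m = 943.10 km.

r_sync ≈ 943 km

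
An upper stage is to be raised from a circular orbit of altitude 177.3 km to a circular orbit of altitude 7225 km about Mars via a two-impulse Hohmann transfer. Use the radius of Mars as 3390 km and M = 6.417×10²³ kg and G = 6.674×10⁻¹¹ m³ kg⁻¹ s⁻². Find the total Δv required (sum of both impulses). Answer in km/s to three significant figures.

μ = GM = 6.674×10⁻¹¹ × 6.417×10²³ = 4.283×10¹³ m³/s².
r₁ = 3390 + 177.3 = 3567.3 km = 3.5673×10⁶ m.
r₂ = 3390 + 7225 = 10615 km = 1.0615×10⁷ m.
Transfer ellipse a_t = (r₁ + r₂)/2 = 7.091×10⁶ m.
At r₁: circular v_c1 = √(μ/r₁) = 3465 m/s; transfer-periapsis v_p = √[μ(2/r₁ − 1/a_t)] = 4239 m/s.
Δv₁ = v_p − v_c1 = 774.4 m/s.
At r₂: circular v_c2 = √(μ/r₂) = 2009 m/s; transfer-apoapsis v_a = √[μ(2/r₂ − 1/a_t)] = 1425 m/s.
Δv₂ = v_c2 − v_a = 584.0 m/s.
Total Δv = Δv₁ + Δv₂ = 1358 m/s = 1.358 km/s.

Δv_total ≈ 1.36 km/s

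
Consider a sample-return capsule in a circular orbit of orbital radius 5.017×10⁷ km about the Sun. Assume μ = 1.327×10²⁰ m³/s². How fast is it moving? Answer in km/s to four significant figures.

r = 5.017×10⁷ km = 5.017×10¹⁰ m.
For a circular orbit v = √(μ/r) = √(1.327×10²⁰ / 5.017×10¹⁰) = √(2.645×10⁹) = 51430 m/s.
That is 51.43 km/s.

v ≈ 51.43 km/s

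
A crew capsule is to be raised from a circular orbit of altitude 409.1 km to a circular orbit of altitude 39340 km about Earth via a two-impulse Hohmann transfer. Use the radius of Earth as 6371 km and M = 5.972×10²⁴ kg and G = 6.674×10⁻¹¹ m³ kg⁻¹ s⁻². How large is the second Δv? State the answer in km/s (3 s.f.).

μ = GM = 6.674×10⁻¹¹ × 5.972×10²⁴ = 3.986×10¹⁴ m³/s².
r₁ = 6371 + 409.1 = 6780.1 km = 6.7801×10⁶ m.
r₂ = 6371 + 39340 = 45711 km = 4.5711×10⁷ m.
Transfer ellipse a_t = (r₁ + r₂)/2 = 2.625×10⁷ m.
At r₁: circular v_c1 = √(μ/r₁) = 7667 m/s; transfer-perigee v_p = √[μ(2/r₁ − 1/a_t)] = 10120 m/s.
At r₂: circular v_c2 = √(μ/r₂) = 2953 m/s; transfer-apogee v_a = √[μ(2/r₂ − 1/a_t)] = 1501 m/s.
Δv₂ = v_c2 − v_a = 1452 m/s.
= 1.452 km/s.

Δv ≈ 1.45 km/s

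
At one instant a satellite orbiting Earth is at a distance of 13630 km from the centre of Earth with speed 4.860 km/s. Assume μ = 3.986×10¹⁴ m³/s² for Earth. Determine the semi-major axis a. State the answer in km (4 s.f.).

r = 1.363×10⁷ m.
Vis-viva rearranged: 1/a = 2/r − v²/μ = 1.467×10⁻⁷ − 5.926×10⁻⁸ = 8.748×10⁻⁸ m⁻¹.
a = 1.143×10⁷ m = 11431 km.

a ≈ 11430 km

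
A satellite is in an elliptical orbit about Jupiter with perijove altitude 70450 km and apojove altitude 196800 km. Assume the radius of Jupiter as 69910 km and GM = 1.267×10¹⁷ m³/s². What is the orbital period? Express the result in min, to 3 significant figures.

r_p = 69910 + 70450 = 140360 km = 1.4036×10⁸ m.
r_a = 69910 + 196800 = 266710 km = 2.6671×10⁸ m.
Semi-major axis a = (r_p + r_a)/2 = (1.4036×10⁵ + 2.6671×10⁵)/2 = 2.0354×10⁵ km = 2.035×10⁸ m.
By Kepler's third law T = 2π√(a³/μ) = 2π × 8.158×10³ = 5.126×10⁴ s.
= 854.3 min.

T ≈ 854 min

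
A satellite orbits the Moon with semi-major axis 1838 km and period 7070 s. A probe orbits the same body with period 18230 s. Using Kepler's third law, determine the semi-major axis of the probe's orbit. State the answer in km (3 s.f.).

Kepler's third law: a³ ∝ T², so a₂ = a₁ (T₂/T₁)^(2/3).
T₂/T₁ = 2.579, (T₂/T₁)^(2/3) = 1.880.
a₂ = 1838 × 1.880 = 3456 km.

a₂ ≈ 3460 km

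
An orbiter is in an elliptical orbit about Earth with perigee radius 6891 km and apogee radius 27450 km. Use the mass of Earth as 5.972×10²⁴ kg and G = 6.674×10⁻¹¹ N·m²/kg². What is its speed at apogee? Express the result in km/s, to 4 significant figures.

μ = GM = 6.674×10⁻¹¹ × 5.972×10²⁴ = 3.986×10¹⁴ m³/s².
Semi-major axis a = (r_p + r_a)/2 = 17170 km = 1.717×10⁷ m.
Vis-viva: v² = μ(2/r − 1/a) = 3.986×10¹⁴ × (7.286×10⁻⁸ − 5.824×10⁻⁸) = 5.827×10⁶ m²/s².
v = 2414 m/s = 2.414 km/s.

v ≈ 2.414 km/s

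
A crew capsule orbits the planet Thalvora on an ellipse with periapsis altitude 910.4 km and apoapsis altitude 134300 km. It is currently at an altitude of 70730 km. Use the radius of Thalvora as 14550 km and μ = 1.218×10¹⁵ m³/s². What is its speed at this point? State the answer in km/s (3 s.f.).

v ≈ 3.71 km/s

r_p = 14550 + 910.4 = 15460 km = 1.5460×10⁷ m.
r_a = 14550 + 134300 = 148850 km = 1.4885×10⁸ m.
r = 14550 + 70730 = 85280 km = 8.528×10⁷ m.
Semi-major axis a = (r_p + r_a)/2 = 82155 km = 8.216×10⁷ m.
Vis-viva: v² = μ(2/r − 1/a) = 1.218×10¹⁵ × (2.345×10⁻⁸ − 1.217×10⁻⁸) = 1.374×10⁷ m²/s².
v = 3707 m/s = 3.707 km/s.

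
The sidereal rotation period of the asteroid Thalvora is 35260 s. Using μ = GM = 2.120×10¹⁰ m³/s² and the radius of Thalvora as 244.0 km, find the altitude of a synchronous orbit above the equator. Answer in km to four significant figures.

h_sync ≈ 630.0 km

A synchronous orbit has period T, so by Kepler's third law a = (μT²/4π²)^(1/3).
μT²/4π² = 2.120×10¹⁰ × (3.526×10⁴)² / 39.48 = 6.676×10¹⁷ m³.
a = 8.740×10⁵ m = 874.00 km.
Altitude h = a − R = 874.00 − 244.0 = 630.00 km.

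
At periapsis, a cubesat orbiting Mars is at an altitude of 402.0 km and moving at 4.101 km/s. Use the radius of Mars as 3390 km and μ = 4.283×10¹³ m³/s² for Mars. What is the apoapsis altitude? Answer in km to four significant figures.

r_p = 3390 + 402.0 = 3792.0 km = 3.792×10⁶ m.
Specific energy ε = v²/2 − μ/r = -2.886×10⁶ J/kg, so a = −μ/(2ε) = 7.421×10⁶ m.
The apsides satisfy r_p + r_a = 2a, so the apoapsis radius is 2a − r_p = 1.105×10⁷ m = 11050 km.
Apoapsis altitude = 11050 − 3390 = 7660.0 km.

apoapsis altitude ≈ 7660 km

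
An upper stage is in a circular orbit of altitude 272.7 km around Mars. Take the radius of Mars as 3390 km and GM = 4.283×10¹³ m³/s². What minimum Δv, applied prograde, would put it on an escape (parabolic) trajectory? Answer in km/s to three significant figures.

r = 3390 + 272.7 = 3662.7 km = 3.6627×10⁶ m.
Circular speed v_c = √(μ/r) = 3420 m/s.
Escape speed v_esc = √(2μ/r) = √2 × v_c = 4836 m/s.
Δv = v_esc − v_c = 1416 m/s = 1.416 km/s.

Δv ≈ 1.42 km/s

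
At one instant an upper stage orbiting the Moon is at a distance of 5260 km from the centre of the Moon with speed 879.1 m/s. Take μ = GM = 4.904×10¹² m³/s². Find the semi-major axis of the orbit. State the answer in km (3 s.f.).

r = 5.260×10⁶ m.
Vis-viva rearranged: 1/a = 2/r − v²/μ = 3.802×10⁻⁷ − 1.576×10⁻⁷ = 2.226×10⁻⁷ m⁻¹.
a = 4.492×10⁶ m = 4491.6 km.

a ≈ 4490 km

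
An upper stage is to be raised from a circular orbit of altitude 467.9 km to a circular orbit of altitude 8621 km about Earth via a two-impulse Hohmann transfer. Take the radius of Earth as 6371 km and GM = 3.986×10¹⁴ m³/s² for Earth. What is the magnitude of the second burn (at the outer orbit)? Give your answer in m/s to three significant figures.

r₁ = 6371 + 467.9 = 6838.9 km = 6.8389×10⁶ m.
r₂ = 6371 + 8621 = 14992 km = 1.4992×10⁷ m.
Transfer ellipse a_t = (r₁ + r₂)/2 = 1.092×10⁷ m.
At r₁: circular v_c1 = √(μ/r₁) = 7634 m/s; transfer-perigee v_p = √[μ(2/r₁ − 1/a_t)] = 8947 m/s.
At r₂: circular v_c2 = √(μ/r₂) = 5156 m/s; transfer-apogee v_a = √[μ(2/r₂ − 1/a_t)] = 4081 m/s.
Δv₂ = v_c2 − v_a = 1075 m/s.

Δv ≈ 1070 m/s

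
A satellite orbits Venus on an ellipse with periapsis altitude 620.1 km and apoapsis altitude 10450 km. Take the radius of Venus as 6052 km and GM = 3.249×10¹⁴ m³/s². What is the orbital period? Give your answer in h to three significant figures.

r_p = 6052 + 620.1 = 6672.1 km = 6.6721×10⁶ m.
r_a = 6052 + 10450 = 16502 km = 1.6502×10⁷ m.
Semi-major axis a = (r_p + r_a)/2 = (6672.1 + 16502)/2 = 11587 km = 1.159×10⁷ m.
By Kepler's third law T = 2π√(a³/μ) = 2π × 2.188×10³ = 1.375×10⁴ s.
= 3.819 h.

T ≈ 3.82 h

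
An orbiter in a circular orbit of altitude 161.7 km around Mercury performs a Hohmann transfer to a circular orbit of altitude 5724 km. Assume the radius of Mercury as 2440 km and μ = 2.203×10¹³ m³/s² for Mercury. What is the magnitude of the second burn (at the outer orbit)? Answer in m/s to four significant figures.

r₁ = 2440 + 161.7 = 2601.7 km = 2.6017×10⁶ m.
r₂ = 2440 + 5724 = 8164.0 km = 8.1640×10⁶ m.
Transfer ellipse a_t = (r₁ + r₂)/2 = 5.383×10⁶ m.
At r₁: circular v_c1 = √(μ/r₁) = 2910 m/s; transfer-periherm v_p = √[μ(2/r₁ − 1/a_t)] = 3584 m/s.
At r₂: circular v_c2 = √(μ/r₂) = 1643 m/s; transfer-apoherm v_a = √[μ(2/r₂ − 1/a_t)] = 1142 m/s.
Δv₂ = v_c2 − v_a = 500.7 m/s.

Δv ≈ 500.7 m/s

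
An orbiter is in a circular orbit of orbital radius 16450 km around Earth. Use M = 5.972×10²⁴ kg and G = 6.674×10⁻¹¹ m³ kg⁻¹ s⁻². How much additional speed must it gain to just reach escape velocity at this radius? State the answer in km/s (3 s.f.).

Δv ≈ 2.04 km/s

μ = GM = 6.674×10⁻¹¹ × 5.972×10²⁴ = 3.986×10¹⁴ m³/s².
r = 16450 km = 1.645×10⁷ m.
Circular speed v_c = √(μ/r) = 4922 m/s.
Escape speed v_esc = √(2μ/r) = √2 × v_c = 6961 m/s.
Δv = v_esc − v_c = 2039 m/s = 2.039 km/s.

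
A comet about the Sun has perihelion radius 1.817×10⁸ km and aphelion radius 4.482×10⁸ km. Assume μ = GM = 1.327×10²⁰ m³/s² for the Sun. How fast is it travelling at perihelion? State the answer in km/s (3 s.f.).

Semi-major axis a = (r_p + r_a)/2 = 3.1495×10⁸ km = 3.150×10¹¹ m.
Vis-viva: v² = μ(2/r − 1/a) = 1.327×10²⁰ × (1.101×10⁻¹¹ − 3.175×10⁻¹²) = 1.039×10⁹ m²/s².
v = 32240 m/s = 32.24 km/s.

v ≈ 32.2 km/s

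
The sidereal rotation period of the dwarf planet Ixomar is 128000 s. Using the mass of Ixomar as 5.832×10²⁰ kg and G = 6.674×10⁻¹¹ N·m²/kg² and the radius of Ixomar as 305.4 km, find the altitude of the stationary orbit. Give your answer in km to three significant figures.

μ = GM = 6.674×10⁻¹¹ × 5.832×10²⁰ = 3.892×10¹⁰ m³/s².
A synchronous orbit has period T, so by Kepler's third law a = (μT²/4π²)^(1/3).
μT²/4π² = 3.892×10¹⁰ × (1.280×10⁵)² / 39.48 = 1.615×10¹⁹ m³.
a = 2.528×10⁶ m = 2527.9 km.
Altitude h = a − R = 2527.9 − 305.4 = 2222.5 km.

h_sync ≈ 2220 km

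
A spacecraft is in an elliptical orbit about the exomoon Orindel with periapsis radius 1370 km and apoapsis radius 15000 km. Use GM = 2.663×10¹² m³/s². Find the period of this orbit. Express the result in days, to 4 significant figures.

T ≈ 1.044 days

Semi-major axis a = (r_p + r_a)/2 = (1370.0 + 15000)/2 = 8185.0 km = 8.185×10⁶ m.
By Kepler's third law T = 2π√(a³/μ) = 2π × 1.435×10⁴ = 9.016×10⁴ s.
= 1.044 days.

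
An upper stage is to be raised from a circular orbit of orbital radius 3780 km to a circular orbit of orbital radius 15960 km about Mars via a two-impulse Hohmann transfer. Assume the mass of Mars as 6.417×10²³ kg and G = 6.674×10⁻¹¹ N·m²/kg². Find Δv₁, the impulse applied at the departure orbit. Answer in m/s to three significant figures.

μ = GM = 6.674×10⁻¹¹ × 6.417×10²³ = 4.283×10¹³ m³/s².
r₁ = 3780 km = 3.780×10⁶ m.
r₂ = 15960 km = 1.596×10⁷ m.
Transfer ellipse a_t = (r₁ + r₂)/2 = 9.870×10⁶ m.
At r₁: circular v_c1 = √(μ/r₁) = 3366 m/s; transfer-periapsis v_p = √[μ(2/r₁ − 1/a_t)] = 4280 m/s.
Δv₁ = v_p − v_c1 = 914.3 m/s.

Δv ≈ 914 m/s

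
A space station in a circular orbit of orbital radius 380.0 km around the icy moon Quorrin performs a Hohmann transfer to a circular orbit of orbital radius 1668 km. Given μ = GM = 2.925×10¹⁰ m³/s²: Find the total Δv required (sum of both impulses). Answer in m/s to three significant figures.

r₁ = 380.0 km = 3.800×10⁵ m.
r₂ = 1668 km = 1.668×10⁶ m.
Transfer ellipse a_t = (r₁ + r₂)/2 = 1.024×10⁶ m.
At r₁: circular v_c1 = √(μ/r₁) = 277.4 m/s; transfer-periapsis v_p = √[μ(2/r₁ − 1/a_t)] = 354.1 m/s.
Δv₁ = v_p − v_c1 = 76.65 m/s.
At r₂: circular v_c2 = √(μ/r₂) = 132.4 m/s; transfer-apoapsis v_a = √[μ(2/r₂ − 1/a_t)] = 80.67 m/s.
Δv₂ = v_c2 − v_a = 51.75 m/s.
Total Δv = Δv₁ + Δv₂ = 128.4 m/s.

Δv_total ≈ 128 m/s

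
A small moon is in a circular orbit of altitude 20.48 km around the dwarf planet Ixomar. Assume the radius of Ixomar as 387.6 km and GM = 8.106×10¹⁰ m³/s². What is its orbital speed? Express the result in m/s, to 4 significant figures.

r = 387.6 + 20.48 = 408.08 km = 4.0808×10⁵ m.
For a circular orbit v = √(μ/r) = √(8.106×10¹⁰ / 4.081×10⁵) = √(1.986×10⁵) = 445.7 m/s.

v ≈ 445.7 m/s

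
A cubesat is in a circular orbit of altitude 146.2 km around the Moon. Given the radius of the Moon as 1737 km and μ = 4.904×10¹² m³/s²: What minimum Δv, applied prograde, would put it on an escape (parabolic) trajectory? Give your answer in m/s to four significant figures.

Δv ≈ 668.4 m/s

r = 1737 + 146.2 = 1883.2 km = 1.8832×10⁶ m.
Circular speed v_c = √(μ/r) = 1614 m/s.
Escape speed v_esc = √(2μ/r) = √2 × v_c = 2282 m/s.
Δv = v_esc − v_c = 668.4 m/s.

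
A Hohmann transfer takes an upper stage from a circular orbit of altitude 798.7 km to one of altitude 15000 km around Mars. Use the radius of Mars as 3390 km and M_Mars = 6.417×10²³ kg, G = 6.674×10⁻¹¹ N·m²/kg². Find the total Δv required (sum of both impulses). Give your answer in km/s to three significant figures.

μ = GM = 6.674×10⁻¹¹ × 6.417×10²³ = 4.283×10¹³ m³/s².
r₁ = 3390 + 798.7 = 4188.7 km = 4.1887×10⁶ m.
r₂ = 3390 + 15000 = 18390 km = 1.8390×10⁷ m.
Transfer ellipse a_t = (r₁ + r₂)/2 = 1.129×10⁷ m.
At r₁: circular v_c1 = √(μ/r₁) = 3198 m/s; transfer-periapsis v_p = √[μ(2/r₁ − 1/a_t)] = 4081 m/s.
Δv₁ = v_p − v_c1 = 883.5 m/s.
At r₂: circular v_c2 = √(μ/r₂) = 1526 m/s; transfer-apoapsis v_a = √[μ(2/r₂ − 1/a_t)] = 929.6 m/s.
Δv₂ = v_c2 − v_a = 596.5 m/s.
Total Δv = Δv₁ + Δv₂ = 1480 m/s = 1.480 km/s.

Δv_total ≈ 1.48 km/s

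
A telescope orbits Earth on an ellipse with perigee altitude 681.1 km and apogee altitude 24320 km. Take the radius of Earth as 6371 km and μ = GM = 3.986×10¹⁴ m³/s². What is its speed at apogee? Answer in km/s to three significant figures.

r_p = 6371 + 681.1 = 7052.1 km = 7.0521×10⁶ m.
r_a = 6371 + 24320 = 30691 km = 3.0691×10⁷ m.
Semi-major axis a = (r_p + r_a)/2 = 18872 km = 1.887×10⁷ m.
Vis-viva: v² = μ(2/r − 1/a) = 3.986×10¹⁴ × (6.517×10⁻⁸ − 5.299×10⁻⁸) = 4.853×10⁶ m²/s².
v = 2203 m/s = 2.203 km/s.

v ≈ 2.20 km/s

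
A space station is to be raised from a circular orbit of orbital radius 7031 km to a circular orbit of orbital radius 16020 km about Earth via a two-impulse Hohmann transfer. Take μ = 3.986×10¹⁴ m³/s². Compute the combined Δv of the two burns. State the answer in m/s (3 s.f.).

r₁ = 7031 km = 7.031×10⁶ m.
r₂ = 16020 km = 1.602×10⁷ m.
Transfer ellipse a_t = (r₁ + r₂)/2 = 1.153×10⁷ m.
At r₁: circular v_c1 = √(μ/r₁) = 7529 m/s; transfer-perigee v_p = √[μ(2/r₁ − 1/a_t)] = 8877 m/s.
Δv₁ = v_p − v_c1 = 1348 m/s.
At r₂: circular v_c2 = √(μ/r₂) = 4988 m/s; transfer-apogee v_a = √[μ(2/r₂ − 1/a_t)] = 3896 m/s.
Δv₂ = v_c2 − v_a = 1092 m/s.
Total Δv = Δv₁ + Δv₂ = 2440 m/s.

Δv_total ≈ 2440 m/s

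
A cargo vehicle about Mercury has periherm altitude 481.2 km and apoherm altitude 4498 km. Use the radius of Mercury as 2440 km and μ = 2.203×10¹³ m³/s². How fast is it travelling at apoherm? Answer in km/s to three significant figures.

v ≈ 1.37 km/s

r_p = 2440 + 481.2 = 2921.2 km = 2.9212×10⁶ m.
r_a = 2440 + 4498 = 6938.0 km = 6.9380×10⁶ m.
Semi-major axis a = (r_p + r_a)/2 = 4929.6 km = 4.930×10⁶ m.
Vis-viva: v² = μ(2/r − 1/a) = 2.203×10¹³ × (2.883×10⁻⁷ − 2.029×10⁻⁷) = 1.882×10⁶ m²/s².
v = 1372 m/s = 1.372 km/s.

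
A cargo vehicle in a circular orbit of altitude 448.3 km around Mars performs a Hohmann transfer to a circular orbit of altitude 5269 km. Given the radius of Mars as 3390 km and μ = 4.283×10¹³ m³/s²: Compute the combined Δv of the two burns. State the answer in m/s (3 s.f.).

Δv_total ≈ 1070 m/s

r₁ = 3390 + 448.3 = 3838.3 km = 3.8383×10⁶ m.
r₂ = 3390 + 5269 = 8659.0 km = 8.6590×10⁶ m.
Transfer ellipse a_t = (r₁ + r₂)/2 = 6.249×10⁶ m.
At r₁: circular v_c1 = √(μ/r₁) = 3340 m/s; transfer-periapsis v_p = √[μ(2/r₁ − 1/a_t)] = 3932 m/s.
Δv₁ = v_p − v_c1 = 591.8 m/s.
At r₂: circular v_c2 = √(μ/r₂) = 2224 m/s; transfer-apoapsis v_a = √[μ(2/r₂ − 1/a_t)] = 1743 m/s.
Δv₂ = v_c2 − v_a = 481.0 m/s.
Total Δv = Δv₁ + Δv₂ = 1073 m/s.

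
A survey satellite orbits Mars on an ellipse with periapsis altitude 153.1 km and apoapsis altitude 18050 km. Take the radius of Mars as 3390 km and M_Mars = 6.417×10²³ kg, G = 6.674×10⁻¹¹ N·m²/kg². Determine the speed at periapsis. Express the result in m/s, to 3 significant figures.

v ≈ 4550 m/s

μ = GM = 6.674×10⁻¹¹ × 6.417×10²³ = 4.283×10¹³ m³/s².
r_p = 3390 + 153.1 = 3543.1 km = 3.5431×10⁶ m.
r_a = 3390 + 18050 = 21440 km = 2.1440×10⁷ m.
Semi-major axis a = (r_p + r_a)/2 = 12492 km = 1.249×10⁷ m.
Vis-viva: v² = μ(2/r − 1/a) = 4.283×10¹³ × (5.645×10⁻⁷ − 8.005×10⁻⁸) = 2.075×10⁷ m²/s².
v = 4555 m/s.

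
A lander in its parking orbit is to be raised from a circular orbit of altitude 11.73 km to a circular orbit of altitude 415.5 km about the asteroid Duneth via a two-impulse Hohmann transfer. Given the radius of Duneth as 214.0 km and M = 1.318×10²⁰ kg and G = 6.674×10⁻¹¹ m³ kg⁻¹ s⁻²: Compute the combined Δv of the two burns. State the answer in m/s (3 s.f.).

μ = GM = 6.674×10⁻¹¹ × 1.318×10²⁰ = 8.796×10⁹ m³/s².
r₁ = 214.0 + 11.73 = 225.73 km = 2.2573×10⁵ m.
r₂ = 214.0 + 415.5 = 629.50 km = 6.2950×10⁵ m.
Transfer ellipse a_t = (r₁ + r₂)/2 = 4.276×10⁵ m.
At r₁: circular v_c1 = √(μ/r₁) = 197.4 m/s; transfer-periapsis v_p = √[μ(2/r₁ − 1/a_t)] = 239.5 m/s.
Δv₁ = v_p − v_c1 = 42.11 m/s.
At r₂: circular v_c2 = √(μ/r₂) = 118.2 m/s; transfer-apoapsis v_a = √[μ(2/r₂ − 1/a_t)] = 85.89 m/s.
Δv₂ = v_c2 − v_a = 32.32 m/s.
Total Δv = Δv₁ + Δv₂ = 74.43 m/s.

Δv_total ≈ 74.4 m/s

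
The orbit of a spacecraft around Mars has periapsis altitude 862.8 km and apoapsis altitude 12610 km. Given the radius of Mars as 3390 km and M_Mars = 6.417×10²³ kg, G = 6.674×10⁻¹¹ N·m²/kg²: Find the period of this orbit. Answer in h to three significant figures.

μ = GM = 6.674×10⁻¹¹ × 6.417×10²³ = 4.283×10¹³ m³/s².
r_p = 3390 + 862.8 = 4252.8 km = 4.2528×10⁶ m.
r_a = 3390 + 12610 = 16000 km = 1.6000×10⁷ m.
Semi-major axis a = (r_p + r_a)/2 = (4252.8 + 16000)/2 = 10126 km = 1.013×10⁷ m.
By Kepler's third law T = 2π√(a³/μ) = 2π × 4.924×10³ = 3.094×10⁴ s.
= 8.594 h.

T ≈ 8.59 h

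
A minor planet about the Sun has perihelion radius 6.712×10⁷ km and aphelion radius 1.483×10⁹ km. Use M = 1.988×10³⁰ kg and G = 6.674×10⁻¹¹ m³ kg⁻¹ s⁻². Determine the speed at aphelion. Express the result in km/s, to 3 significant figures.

μ = GM = 6.674×10⁻¹¹ × 1.988×10³⁰ = 1.327×10²⁰ m³/s².
Semi-major axis a = (r_p + r_a)/2 = 7.7506×10⁸ km = 7.751×10¹¹ m.
Vis-viva: v² = μ(2/r − 1/a) = 1.327×10²⁰ × (1.349×10⁻¹² − 1.290×10⁻¹²) = 7.748×10⁶ m²/s².
v = 2783 m/s = 2.783 km/s.

v ≈ 2.78 km/s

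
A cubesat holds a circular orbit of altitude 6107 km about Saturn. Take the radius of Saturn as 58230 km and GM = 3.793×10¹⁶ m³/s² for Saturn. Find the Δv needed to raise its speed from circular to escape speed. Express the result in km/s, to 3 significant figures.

r = 58230 + 6107 = 64337 km = 6.4337×10⁷ m.
Circular speed v_c = √(μ/r) = 24280 m/s.
Escape speed v_esc = √(2μ/r) = √2 × v_c = 34340 m/s.
Δv = v_esc − v_c = 10060 m/s = 10.06 km/s.

Δv ≈ 10.1 km/s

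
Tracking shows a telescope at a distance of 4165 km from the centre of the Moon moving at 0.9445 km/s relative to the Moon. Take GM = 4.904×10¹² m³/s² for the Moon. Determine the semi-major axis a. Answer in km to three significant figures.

r = 4.165×10⁶ m.
Vis-viva rearranged: 1/a = 2/r − v²/μ = 4.802×10⁻⁷ − 1.819×10⁻⁷ = 2.983×10⁻⁷ m⁻¹.
a = 3.353×10⁶ m = 3352.5 km.

a ≈ 3350 km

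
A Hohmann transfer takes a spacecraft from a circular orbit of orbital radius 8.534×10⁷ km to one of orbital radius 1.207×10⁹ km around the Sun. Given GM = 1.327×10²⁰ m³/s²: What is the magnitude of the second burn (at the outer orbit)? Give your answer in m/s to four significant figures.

r₁ = 8.534×10⁷ km = 8.534×10¹⁰ m.
r₂ = 1.207×10⁹ km = 1.207×10¹² m.
Transfer ellipse a_t = (r₁ + r₂)/2 = 6.462×10¹¹ m.
At r₁: circular v_c1 = √(μ/r₁) = 39430 m/s; transfer-perihelion v_p = √[μ(2/r₁ − 1/a_t)] = 53890 m/s.
At r₂: circular v_c2 = √(μ/r₂) = 10490 m/s; transfer-aphelion v_a = √[μ(2/r₂ − 1/a_t)] = 3811 m/s.
Δv₂ = v_c2 − v_a = 6675 m/s.

Δv ≈ 6675 m/s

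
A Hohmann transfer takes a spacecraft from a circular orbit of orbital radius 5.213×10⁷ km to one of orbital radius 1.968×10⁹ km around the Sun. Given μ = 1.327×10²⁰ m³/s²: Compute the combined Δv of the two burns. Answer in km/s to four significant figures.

Δv_total ≈ 26.32 km/s

r₁ = 5.213×10⁷ km = 5.213×10¹⁰ m.
r₂ = 1.968×10⁹ km = 1.968×10¹² m.
Transfer ellipse a_t = (r₁ + r₂)/2 = 1.010×10¹² m.
At r₁: circular v_c1 = √(μ/r₁) = 50450 m/s; transfer-perihelion v_p = √[μ(2/r₁ − 1/a_t)] = 70430 m/s.
Δv₁ = v_p − v_c1 = 19970 m/s.
At r₂: circular v_c2 = √(μ/r₂) = 8212 m/s; transfer-aphelion v_a = √[μ(2/r₂ − 1/a_t)] = 1865 m/s.
Δv₂ = v_c2 − v_a = 6346 m/s.
Total Δv = Δv₁ + Δv₂ = 26320 m/s = 26.32 km/s.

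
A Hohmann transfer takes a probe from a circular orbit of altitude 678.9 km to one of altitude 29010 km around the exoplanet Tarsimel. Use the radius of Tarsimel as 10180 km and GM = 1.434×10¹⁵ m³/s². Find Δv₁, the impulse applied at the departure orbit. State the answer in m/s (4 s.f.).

r₁ = 10180 + 678.9 = 10859 km = 1.0859×10⁷ m.
r₂ = 10180 + 29010 = 39190 km = 3.9190×10⁷ m.
Transfer ellipse a_t = (r₁ + r₂)/2 = 2.502×10⁷ m.
At r₁: circular v_c1 = √(μ/r₁) = 11490 m/s; transfer-periapsis v_p = √[μ(2/r₁ − 1/a_t)] = 14380 m/s.
Δv₁ = v_p − v_c1 = 2889 m/s.

Δv ≈ 2889 m/s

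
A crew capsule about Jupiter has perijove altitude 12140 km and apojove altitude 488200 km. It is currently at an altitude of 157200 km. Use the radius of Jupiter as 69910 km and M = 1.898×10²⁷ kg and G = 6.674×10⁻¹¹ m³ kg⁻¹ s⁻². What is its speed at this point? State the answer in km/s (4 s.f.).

v ≈ 26.83 km/s

μ = GM = 6.674×10⁻¹¹ × 1.898×10²⁷ = 1.267×10¹⁷ m³/s².
r_p = 69910 + 12140 = 82050 km = 8.2050×10⁷ m.
r_a = 69910 + 488200 = 558110 km = 5.5811×10⁸ m.
r = 69910 + 157200 = 2.2711×10⁵ km = 2.271×10⁸ m.
Semi-major axis a = (r_p + r_a)/2 = 3.2008×10⁵ km = 3.201×10⁸ m.
Vis-viva: v² = μ(2/r − 1/a) = 1.267×10¹⁷ × (8.806×10⁻⁹ − 3.124×10⁻⁹) = 7.198×10⁸ m²/s².
v = 26830 m/s = 26.83 km/s.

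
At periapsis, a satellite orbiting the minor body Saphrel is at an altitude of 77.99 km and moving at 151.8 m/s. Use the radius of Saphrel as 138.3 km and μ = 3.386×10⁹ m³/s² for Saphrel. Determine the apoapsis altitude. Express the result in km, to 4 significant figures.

r_p = 138.3 + 77.99 = 216.29 km = 2.163×10⁵ m.
Specific energy ε = v²/2 − μ/r = -4.133×10³ J/kg, so a = −μ/(2ε) = 4.096×10⁵ m.
The apsides satisfy r_p + r_a = 2a, so the apoapsis radius is 2a − r_p = 6.029×10⁵ m = 602.91 km.
Apoapsis altitude = 602.91 − 138.3 = 464.61 km.

apoapsis altitude ≈ 464.6 km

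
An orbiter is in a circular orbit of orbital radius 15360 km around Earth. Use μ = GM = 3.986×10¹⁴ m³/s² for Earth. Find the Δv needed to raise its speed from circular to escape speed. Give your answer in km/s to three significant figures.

r = 15360 km = 1.536×10⁷ m.
Circular speed v_c = √(μ/r) = 5094 m/s.
Escape speed v_esc = √(2μ/r) = √2 × v_c = 7204 m/s.
Δv = v_esc − v_c = 2110 m/s = 2.110 km/s.

Δv ≈ 2.11 km/s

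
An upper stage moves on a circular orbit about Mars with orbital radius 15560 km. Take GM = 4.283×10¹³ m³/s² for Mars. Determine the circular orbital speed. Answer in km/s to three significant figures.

r = 15560 km = 1.556×10⁷ m.
For a circular orbit v = √(μ/r) = √(4.283×10¹³ / 1.556×10⁷) = √(2.753×10⁶) = 1659 m/s.
That is 1.659 km/s.

v ≈ 1.66 km/s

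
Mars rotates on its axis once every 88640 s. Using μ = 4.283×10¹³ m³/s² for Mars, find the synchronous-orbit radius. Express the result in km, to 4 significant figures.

r_sync ≈ 20430 km

A synchronous orbit has period T, so by Kepler's third law a = (μT²/4π²)^(1/3).
μT²/4π² = 4.283×10¹³ × (8.864×10⁴)² / 39.48 = 8.524×10²¹ m³.
a = 2.043×10⁷ m = 20428 km.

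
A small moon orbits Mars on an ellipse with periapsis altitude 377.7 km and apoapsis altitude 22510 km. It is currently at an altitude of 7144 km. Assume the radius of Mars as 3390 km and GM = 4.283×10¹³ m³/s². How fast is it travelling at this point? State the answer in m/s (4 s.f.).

v ≈ 2290 m/s

r_p = 3390 + 377.7 = 3767.7 km = 3.7677×10⁶ m.
r_a = 3390 + 22510 = 25900 km = 2.5900×10⁷ m.
r = 3390 + 7144 = 10534 km = 1.053×10⁷ m.
Semi-major axis a = (r_p + r_a)/2 = 14834 km = 1.483×10⁷ m.
Vis-viva: v² = μ(2/r − 1/a) = 4.283×10¹³ × (1.899×10⁻⁷ − 6.741×10⁻⁸) = 5.244×10⁶ m²/s².
v = 2290 m/s.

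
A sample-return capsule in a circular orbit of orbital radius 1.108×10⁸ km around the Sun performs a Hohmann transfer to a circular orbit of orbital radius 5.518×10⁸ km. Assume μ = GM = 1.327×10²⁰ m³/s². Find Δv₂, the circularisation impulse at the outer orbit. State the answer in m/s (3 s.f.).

Δv ≈ 6540 m/s

r₁ = 1.108×10⁸ km = 1.108×10¹¹ m.
r₂ = 5.518×10⁸ km = 5.518×10¹¹ m.
Transfer ellipse a_t = (r₁ + r₂)/2 = 3.313×10¹¹ m.
At r₁: circular v_c1 = √(μ/r₁) = 34610 m/s; transfer-perihelion v_p = √[μ(2/r₁ − 1/a_t)] = 44660 m/s.
At r₂: circular v_c2 = √(μ/r₂) = 15510 m/s; transfer-aphelion v_a = √[μ(2/r₂ − 1/a_t)] = 8968 m/s.
Δv₂ = v_c2 − v_a = 6539 m/s.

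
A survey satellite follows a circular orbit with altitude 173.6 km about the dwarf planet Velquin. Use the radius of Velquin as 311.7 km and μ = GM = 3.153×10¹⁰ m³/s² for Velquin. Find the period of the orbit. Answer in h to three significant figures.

T ≈ 3.32 h

r = 311.7 + 173.6 = 485.30 km = 4.8530×10⁵ m.
Kepler's third law: T = 2π√(r³/μ) = 2π√((4.853×10⁵)³ / 3.153×10¹⁰).
r³/μ = 3.625×10⁶ s², so T = 2π × 1.904×10³ = 1.196×10⁴ s.
Converting: 1.196×10⁴ s ÷ 3600 = 3.323 h.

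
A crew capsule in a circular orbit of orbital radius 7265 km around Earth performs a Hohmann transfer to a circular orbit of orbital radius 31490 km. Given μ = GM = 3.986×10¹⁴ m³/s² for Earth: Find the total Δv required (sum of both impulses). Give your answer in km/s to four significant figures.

r₁ = 7265 km = 7.265×10⁶ m.
r₂ = 31490 km = 3.149×10⁷ m.
Transfer ellipse a_t = (r₁ + r₂)/2 = 1.938×10⁷ m.
At r₁: circular v_c1 = √(μ/r₁) = 7407 m/s; transfer-perigee v_p = √[μ(2/r₁ − 1/a_t)] = 9443 m/s.
Δv₁ = v_p − v_c1 = 2035 m/s.
At r₂: circular v_c2 = √(μ/r₂) = 3558 m/s; transfer-apogee v_a = √[μ(2/r₂ − 1/a_t)] = 2178 m/s.
Δv₂ = v_c2 − v_a = 1379 m/s.
Total Δv = Δv₁ + Δv₂ = 3415 m/s = 3.415 km/s.

Δv_total ≈ 3.415 km/s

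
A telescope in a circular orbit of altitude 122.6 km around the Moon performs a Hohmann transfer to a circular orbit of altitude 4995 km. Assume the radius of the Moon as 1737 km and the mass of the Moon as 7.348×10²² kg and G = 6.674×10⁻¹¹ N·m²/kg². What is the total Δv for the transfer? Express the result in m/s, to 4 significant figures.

μ = GM = 6.674×10⁻¹¹ × 7.348×10²² = 4.904×10¹² m³/s².
r₁ = 1737 + 122.6 = 1859.6 km = 1.8596×10⁶ m.
r₂ = 1737 + 4995 = 6732.0 km = 6.7320×10⁶ m.
Transfer ellipse a_t = (r₁ + r₂)/2 = 4.296×10⁶ m.
At r₁: circular v_c1 = √(μ/r₁) = 1624 m/s; transfer-perilune v_p = √[μ(2/r₁ − 1/a_t)] = 2033 m/s.
Δv₁ = v_p − v_c1 = 409.0 m/s.
At r₂: circular v_c2 = √(μ/r₂) = 853.5 m/s; transfer-apolune v_a = √[μ(2/r₂ − 1/a_t)] = 561.6 m/s.
Δv₂ = v_c2 − v_a = 291.9 m/s.
Total Δv = Δv₁ + Δv₂ = 700.9 m/s.

Δv_total ≈ 700.9 m/s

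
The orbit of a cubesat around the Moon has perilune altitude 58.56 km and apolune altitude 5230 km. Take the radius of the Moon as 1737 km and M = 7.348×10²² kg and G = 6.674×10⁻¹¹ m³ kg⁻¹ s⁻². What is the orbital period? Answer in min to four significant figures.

μ = GM = 6.674×10⁻¹¹ × 7.348×10²² = 4.904×10¹² m³/s².
r_p = 1737 + 58.56 = 1795.6 km = 1.7956×10⁶ m.
r_a = 1737 + 5230 = 6967.0 km = 6.9670×10⁶ m.
Semi-major axis a = (r_p + r_a)/2 = (1795.6 + 6967.0)/2 = 4381.3 km = 4.381×10⁶ m.
By Kepler's third law T = 2π√(a³/μ) = 2π × 4.141×10³ = 2.602×10⁴ s.
= 433.7 min.

T ≈ 433.7 min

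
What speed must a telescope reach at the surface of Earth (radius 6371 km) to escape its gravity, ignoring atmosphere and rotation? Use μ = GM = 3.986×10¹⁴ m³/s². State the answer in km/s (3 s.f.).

v_esc ≈ 11.2 km/s

r = R = 6.371×10⁶ m.
Escape speed v_esc = √(2μ/r) = √(2 × 3.986×10¹⁴ / 6.371×10⁶) = √(1.251×10⁸) = 11190 m/s.
= 11.19 km/s.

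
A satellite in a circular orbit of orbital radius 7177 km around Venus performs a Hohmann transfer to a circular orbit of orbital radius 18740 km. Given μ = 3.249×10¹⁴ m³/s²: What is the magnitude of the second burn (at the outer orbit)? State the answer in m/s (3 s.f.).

Δv ≈ 1070 m/s

r₁ = 7177 km = 7.177×10⁶ m.
r₂ = 18740 km = 1.874×10⁷ m.
Transfer ellipse a_t = (r₁ + r₂)/2 = 1.296×10⁷ m.
At r₁: circular v_c1 = √(μ/r₁) = 6728 m/s; transfer-periapsis v_p = √[μ(2/r₁ − 1/a_t)] = 8091 m/s.
At r₂: circular v_c2 = √(μ/r₂) = 4164 m/s; transfer-apoapsis v_a = √[μ(2/r₂ − 1/a_t)] = 3099 m/s.
Δv₂ = v_c2 − v_a = 1065 m/s.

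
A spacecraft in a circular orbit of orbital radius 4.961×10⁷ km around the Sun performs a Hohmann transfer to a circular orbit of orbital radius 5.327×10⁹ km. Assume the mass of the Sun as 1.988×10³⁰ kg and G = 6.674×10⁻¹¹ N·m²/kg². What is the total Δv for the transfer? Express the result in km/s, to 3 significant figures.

Δv_total ≈ 25.4 km/s

μ = GM = 6.674×10⁻¹¹ × 1.988×10³⁰ = 1.327×10²⁰ m³/s².
r₁ = 4.961×10⁷ km = 4.961×10¹⁰ m.
r₂ = 5.327×10⁹ km = 5.327×10¹² m.
Transfer ellipse a_t = (r₁ + r₂)/2 = 2.688×10¹² m.
At r₁: circular v_c1 = √(μ/r₁) = 51720 m/s; transfer-perihelion v_p = √[μ(2/r₁ − 1/a_t)] = 72800 m/s.
Δv₁ = v_p − v_c1 = 21080 m/s.
At r₂: circular v_c2 = √(μ/r₂) = 4991 m/s; transfer-aphelion v_a = √[μ(2/r₂ − 1/a_t)] = 678.0 m/s.
Δv₂ = v_c2 − v_a = 4313 m/s.
Total Δv = Δv₁ + Δv₂ = 25400 m/s = 25.40 km/s.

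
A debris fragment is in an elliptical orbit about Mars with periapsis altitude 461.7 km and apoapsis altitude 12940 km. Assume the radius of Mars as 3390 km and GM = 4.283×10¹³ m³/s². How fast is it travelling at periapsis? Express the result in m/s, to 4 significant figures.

r_p = 3390 + 461.7 = 3851.7 km = 3.8517×10⁶ m.
r_a = 3390 + 12940 = 16330 km = 1.6330×10⁷ m.
Semi-major axis a = (r_p + r_a)/2 = 10091 km = 1.009×10⁷ m.
Vis-viva: v² = μ(2/r − 1/a) = 4.283×10¹³ × (5.193×10⁻⁷ − 9.910×10⁻⁸) = 1.800×10⁷ m²/s².
v = 4242 m/s.

v ≈ 4242 m/s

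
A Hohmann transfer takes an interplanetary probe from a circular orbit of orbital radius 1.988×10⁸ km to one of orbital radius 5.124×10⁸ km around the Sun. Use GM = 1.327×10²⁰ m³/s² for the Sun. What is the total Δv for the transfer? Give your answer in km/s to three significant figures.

r₁ = 1.988×10⁸ km = 1.988×10¹¹ m.
r₂ = 5.124×10⁸ km = 5.124×10¹¹ m.
Transfer ellipse a_t = (r₁ + r₂)/2 = 3.556×10¹¹ m.
At r₁: circular v_c1 = √(μ/r₁) = 25840 m/s; transfer-perihelion v_p = √[μ(2/r₁ − 1/a_t)] = 31010 m/s.
Δv₁ = v_p − v_c1 = 5177 m/s.
At r₂: circular v_c2 = √(μ/r₂) = 16090 m/s; transfer-aphelion v_a = √[μ(2/r₂ − 1/a_t)] = 12030 m/s.
Δv₂ = v_c2 − v_a = 4060 m/s.
Total Δv = Δv₁ + Δv₂ = 9238 m/s = 9.238 km/s.

Δv_total ≈ 9.24 km/s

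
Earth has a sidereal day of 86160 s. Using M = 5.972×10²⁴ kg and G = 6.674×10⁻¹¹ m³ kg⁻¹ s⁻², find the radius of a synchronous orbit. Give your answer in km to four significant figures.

μ = GM = 6.674×10⁻¹¹ × 5.972×10²⁴ = 3.986×10¹⁴ m³/s².
A synchronous orbit has period T, so by Kepler's third law a = (μT²/4π²)^(1/3).
μT²/4π² = 3.986×10¹⁴ × (8.616×10⁴)² / 39.48 = 7.495×10²² m³.
a = 4.216×10⁷ m = 42162 km.

r_sync ≈ 42160 km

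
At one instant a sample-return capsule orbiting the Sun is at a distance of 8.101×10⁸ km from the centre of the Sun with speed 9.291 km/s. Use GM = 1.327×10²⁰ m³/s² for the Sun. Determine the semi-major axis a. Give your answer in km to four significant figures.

r = 8.101×10¹¹ m.
Specific orbital energy ε = v²/2 − μ/r = (9291)²/2 − 1.327×10²⁰/8.101×10¹¹ = -1.206×10⁸ J/kg.
Since ε = −μ/(2a), a = −μ/(2ε) = 5.500×10¹¹ m = 5.4996×10⁸ km.

a ≈ 5.500×10⁸ km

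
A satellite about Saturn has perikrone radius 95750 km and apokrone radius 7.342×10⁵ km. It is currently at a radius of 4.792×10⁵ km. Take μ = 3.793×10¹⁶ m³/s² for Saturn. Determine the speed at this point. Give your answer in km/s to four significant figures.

Semi-major axis a = (r_p + r_a)/2 = 4.1498×10⁵ km = 4.150×10⁸ m.
Vis-viva: v² = μ(2/r − 1/a) = 3.793×10¹⁶ × (4.174×10⁻⁹ − 2.410×10⁻⁹) = 6.690×10⁷ m²/s².
v = 8179 m/s = 8.179 km/s.

v ≈ 8.179 km/s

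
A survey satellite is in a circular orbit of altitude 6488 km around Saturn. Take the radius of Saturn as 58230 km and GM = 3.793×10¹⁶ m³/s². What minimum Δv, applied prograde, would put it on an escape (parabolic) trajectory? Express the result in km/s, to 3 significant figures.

Δv ≈ 10.0 km/s

r = 58230 + 6488 = 64718 km = 6.4718×10⁷ m.
Circular speed v_c = √(μ/r) = 24210 m/s.
Escape speed v_esc = √(2μ/r) = √2 × v_c = 34240 m/s.
Δv = v_esc − v_c = 10030 m/s = 10.03 km/s.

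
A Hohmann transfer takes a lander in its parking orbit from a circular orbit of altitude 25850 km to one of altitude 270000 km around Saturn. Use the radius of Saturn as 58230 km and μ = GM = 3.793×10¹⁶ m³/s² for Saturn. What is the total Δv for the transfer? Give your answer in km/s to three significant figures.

Δv_total ≈ 9.45 km/s

r₁ = 58230 + 25850 = 84080 km = 8.4080×10⁷ m.
r₂ = 58230 + 270000 = 328230 km = 3.2823×10⁸ m.
Transfer ellipse a_t = (r₁ + r₂)/2 = 2.062×10⁸ m.
At r₁: circular v_c1 = √(μ/r₁) = 21240 m/s; transfer-perikrone v_p = √[μ(2/r₁ − 1/a_t)] = 26800 m/s.
Δv₁ = v_p − v_c1 = 5561 m/s.
At r₂: circular v_c2 = √(μ/r₂) = 10750 m/s; transfer-apokrone v_a = √[μ(2/r₂ − 1/a_t)] = 6865 m/s.
Δv₂ = v_c2 − v_a = 3885 m/s.
Total Δv = Δv₁ + Δv₂ = 9445 m/s = 9.445 km/s.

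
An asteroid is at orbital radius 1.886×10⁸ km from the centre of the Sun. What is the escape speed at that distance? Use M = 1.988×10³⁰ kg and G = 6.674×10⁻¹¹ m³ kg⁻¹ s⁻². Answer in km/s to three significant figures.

v_esc ≈ 37.5 km/s

μ = GM = 6.674×10⁻¹¹ × 1.988×10³⁰ = 1.327×10²⁰ m³/s².
r = 1.886×10⁸ km = 1.886×10¹¹ m.
Escape speed v_esc = √(2μ/r) = √(2 × 1.327×10²⁰ / 1.886×10¹¹) = √(1.407×10⁹) = 37510 m/s.
= 37.51 km/s.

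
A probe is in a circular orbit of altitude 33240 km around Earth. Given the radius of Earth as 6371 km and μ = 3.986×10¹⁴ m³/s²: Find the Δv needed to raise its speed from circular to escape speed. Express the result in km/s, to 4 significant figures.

r = 6371 + 33240 = 39611 km = 3.9611×10⁷ m.
Circular speed v_c = √(μ/r) = 3172 m/s.
Escape speed v_esc = √(2μ/r) = √2 × v_c = 4486 m/s.
Δv = v_esc − v_c = 1314 m/s = 1.314 km/s.

Δv ≈ 1.314 km/s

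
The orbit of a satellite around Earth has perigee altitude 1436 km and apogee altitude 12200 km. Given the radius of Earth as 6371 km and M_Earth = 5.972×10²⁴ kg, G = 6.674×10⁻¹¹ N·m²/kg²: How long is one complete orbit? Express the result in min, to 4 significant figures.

T ≈ 251.2 min

μ = GM = 6.674×10⁻¹¹ × 5.972×10²⁴ = 3.986×10¹⁴ m³/s².
r_p = 6371 + 1436 = 7807.0 km = 7.8070×10⁶ m.
r_a = 6371 + 12200 = 18571 km = 1.8571×10⁷ m.
Semi-major axis a = (r_p + r_a)/2 = (7807.0 + 18571)/2 = 13189 km = 1.319×10⁷ m.
By Kepler's third law T = 2π√(a³/μ) = 2π × 2.399×10³ = 1.507×10⁴ s.
= 251.2 min.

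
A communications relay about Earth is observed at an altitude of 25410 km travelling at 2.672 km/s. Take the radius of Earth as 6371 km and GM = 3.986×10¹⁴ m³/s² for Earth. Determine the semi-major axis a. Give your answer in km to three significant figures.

r = 6371 + 25410 = 31781 km = 3.178×10⁷ m.
Specific orbital energy ε = v²/2 − μ/r = (2672)²/2 − 3.986×10¹⁴/3.178×10⁷ = -8.972×10⁶ J/kg.
Since ε = −μ/(2a), a = −μ/(2ε) = 2.221×10⁷ m = 22213 km.

a ≈ 22200 km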